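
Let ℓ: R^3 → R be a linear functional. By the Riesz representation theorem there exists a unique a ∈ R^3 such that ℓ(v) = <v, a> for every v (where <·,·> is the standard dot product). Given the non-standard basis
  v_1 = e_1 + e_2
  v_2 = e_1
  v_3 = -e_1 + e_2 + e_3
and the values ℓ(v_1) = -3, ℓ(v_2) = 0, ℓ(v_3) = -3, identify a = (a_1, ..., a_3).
a = (0, -3, 0)

Write a = (a_1, ..., a_3) in the standard basis. For each basis vector v_i, ℓ(v_i) = <v_i, a> is a linear equation in the a_j's. Collect the n equations into a matrix system V a = ℓ, where row i of V is v_i (expressed in the standard basis). Since V is invertible (lower-triangular with 1s on the diagonal, up to permutation), solve by back-substitution:
  V =
[[1, 1, 0],
 [1, 0, 0],
 [-1, 1, 1]]
  V a = (-3, 0, -3)
Solving gives a = (0, -3, 0).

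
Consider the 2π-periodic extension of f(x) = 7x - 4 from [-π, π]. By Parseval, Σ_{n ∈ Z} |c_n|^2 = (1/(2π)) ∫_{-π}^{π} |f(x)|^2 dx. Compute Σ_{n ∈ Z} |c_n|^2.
Σ |c_n|^2 = 49π^2/3 + 16

Expand and integrate term by term over [-π, π]:
  ∫ (7x)^2 dx = 49·(2π^3/3); ∫ 2·7·(-4)·x dx = 0 (odd integrand); ∫ (-4)^2 dx = 16·2π.
So (1/(2π)) ∫_{-π}^{π} (7x - 4)^2 dx = 49π^2/3 + 16 = 49π^2/3 + 16.
Parseval ⇒ Σ |c_n|^2 = 49π^2/3 + 16.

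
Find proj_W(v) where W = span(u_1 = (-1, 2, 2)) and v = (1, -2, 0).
proj_W(v) = (5/9, -10/9, -10/9)

Set up U = [u_1 | ... | u_1] ∈ R^(3×1). The projector onto W = col(U) is P = U (U^T U)^(-1) U^T.
Compute U^T U =
  [9],
and U^T v = (-5).
Solve U^T U · c = U^T v for the coefficients: c = (-5/9). The projection is proj_W(v) = U c.
Check: (v - proj_W(v)) · u_1 = 0  (should be 0).
Result: proj_W(v) = (5/9, -10/9, -10/9).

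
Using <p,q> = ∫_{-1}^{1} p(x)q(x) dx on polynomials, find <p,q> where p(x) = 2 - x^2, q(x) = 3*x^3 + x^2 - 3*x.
<p,q> = 14/15

Expand the product: p(x)·q(x) = -3*x^5 - x^4 + 9*x^3 + 2*x^2 - 6*x.
∫_{-1}^{1} of each monomial x^k gives [2/(k+1) if k even, 0 if k odd]. Integrating term-by-term (or equivalently evaluating the antiderivative F(x) = -x^6/2 - x^5/5 + 9*x^4/4 + 2*x^3/3 - 3*x^2 at the endpoints):
  F(1) − F(−1) = -47/60 − (-103/60) = 14/15.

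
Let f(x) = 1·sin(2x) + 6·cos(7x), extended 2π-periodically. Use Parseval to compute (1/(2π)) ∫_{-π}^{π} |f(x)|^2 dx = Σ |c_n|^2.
Σ |c_n|^2 = 37/2

Expand |f|^2 and use orthogonality of {sin(nx), cos(mx)} on [-π, π]:
  ∫_{-π}^{π} sin(nx)^2 dx = π, ∫ cos(mx)^2 dx = π, and cross terms integrate to 0.
So ∫_{-π}^{π} f(x)^2 dx = 1^2 · π + 6^2 · π = (1 + 36)π.
Divide by 2π: (1 + 36)/2 = 37/2.
By Parseval, this equals Σ |c_n|^2.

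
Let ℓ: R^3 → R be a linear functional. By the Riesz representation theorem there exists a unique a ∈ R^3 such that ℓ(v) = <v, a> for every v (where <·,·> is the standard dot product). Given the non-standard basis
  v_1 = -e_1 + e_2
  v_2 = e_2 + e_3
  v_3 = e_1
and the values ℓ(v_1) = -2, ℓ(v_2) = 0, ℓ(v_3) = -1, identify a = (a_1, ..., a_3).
a = (-1, -3, 3)

Write a = (a_1, ..., a_3) in the standard basis. For each basis vector v_i, ℓ(v_i) = <v_i, a> is a linear equation in the a_j's. Collect the n equations into a matrix system V a = ℓ, where row i of V is v_i (expressed in the standard basis). Since V is invertible (lower-triangular with 1s on the diagonal, up to permutation), solve by back-substitution:
  V =
[[-1, 1, 0],
 [0, 1, 1],
 [1, 0, 0]]
  V a = (-2, 0, -1)
Solving gives a = (-1, -3, 3).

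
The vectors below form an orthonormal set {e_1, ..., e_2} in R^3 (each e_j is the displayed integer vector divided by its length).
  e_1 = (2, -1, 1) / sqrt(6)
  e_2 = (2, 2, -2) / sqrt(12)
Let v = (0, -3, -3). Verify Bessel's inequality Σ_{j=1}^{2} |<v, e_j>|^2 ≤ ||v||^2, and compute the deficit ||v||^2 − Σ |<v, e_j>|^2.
Σ |<v, e_j>|^2 = 0; ||v||^2 = 18; deficit = 18

Write each e_j = u_j / sqrt(<u_j, u_j>) where u_j is the displayed integer vector. Then <v, e_j> = <v, u_j> / sqrt(<u_j, u_j>), so |<v, e_j>|^2 = <v, u_j>^2 / <u_j, u_j>.
Coefficients: <v, e_1> = 0/sqrt(6), <v, e_2> = 0/sqrt(12).
Square and sum: Σ |<v, e_j>|^2 = 0.
Compute ||v||^2 = v·v = 18.
Deficit = 18 − 0 = 18 ≥ 0, confirming Bessel's inequality. (The deficit equals ||v − Σ <v,e_j> e_j||^2, the squared distance from v to span{e_j}.)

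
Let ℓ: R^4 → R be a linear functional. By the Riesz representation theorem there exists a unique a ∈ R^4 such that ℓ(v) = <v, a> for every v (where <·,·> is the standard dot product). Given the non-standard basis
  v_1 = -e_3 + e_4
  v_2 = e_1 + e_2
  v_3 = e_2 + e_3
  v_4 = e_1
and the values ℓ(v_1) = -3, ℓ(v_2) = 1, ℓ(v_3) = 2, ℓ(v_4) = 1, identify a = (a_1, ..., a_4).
a = (1, 0, 2, -1)

Write a = (a_1, ..., a_4) in the standard basis. For each basis vector v_i, ℓ(v_i) = <v_i, a> is a linear equation in the a_j's. Collect the n equations into a matrix system V a = ℓ, where row i of V is v_i (expressed in the standard basis). Since V is invertible (lower-triangular with 1s on the diagonal, up to permutation), solve by back-substitution:
  V =
[[0, 0, -1, 1],
 [1, 1, 0, 0],
 [0, 1, 1, 0],
 [1, 0, 0, 0]]
  V a = (-3, 1, 2, 1)
Solving gives a = (1, 0, 2, -1).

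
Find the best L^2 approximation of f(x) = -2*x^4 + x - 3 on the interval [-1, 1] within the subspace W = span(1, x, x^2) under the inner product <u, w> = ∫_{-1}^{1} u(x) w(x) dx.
g(x) = -12*x^2/7 + x - 99/35

The best approximation g ∈ W is the orthogonal projection of f onto W. Writing g = a_0 + a_1 x + a_2 x^2, the coefficients solve the normal equations G · a = b where
  G_{ij} = <φ_i, φ_j> and b_i = <f, φ_i>, with φ_0 = 1, φ_1 = x, φ_2 = x^2.
G =
  [2, 0, 2/3]
  [0, 2/3, 0]
  [2/3, 0, 2/5],
b = (-34/5, 2/3, -18/7).
Solving gives a_0 = -99/35, a_1 = 1, a_2 = -12/7, so
  g(x) = -12*x^2/7 + x - 99/35.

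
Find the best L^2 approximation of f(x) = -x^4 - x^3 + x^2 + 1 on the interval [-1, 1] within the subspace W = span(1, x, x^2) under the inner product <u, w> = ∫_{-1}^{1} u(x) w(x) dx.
g(x) = x^2/7 - 3*x/5 + 38/35

The best approximation g ∈ W is the orthogonal projection of f onto W. Writing g = a_0 + a_1 x + a_2 x^2, the coefficients solve the normal equations G · a = b where
  G_{ij} = <φ_i, φ_j> and b_i = <f, φ_i>, with φ_0 = 1, φ_1 = x, φ_2 = x^2.
G =
  [2, 0, 2/3]
  [0, 2/3, 0]
  [2/3, 0, 2/5],
b = (34/15, -2/5, 82/105).
Solving gives a_0 = 38/35, a_1 = -3/5, a_2 = 1/7, so
  g(x) = x^2/7 - 3*x/5 + 38/35.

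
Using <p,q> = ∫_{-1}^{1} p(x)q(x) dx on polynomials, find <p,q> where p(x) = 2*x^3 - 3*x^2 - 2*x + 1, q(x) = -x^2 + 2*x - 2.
<p,q> = -8/15

Expand the product: p(x)·q(x) = -2*x^5 + 7*x^4 - 8*x^3 + x^2 + 6*x - 2.
∫_{-1}^{1} of each monomial x^k gives [2/(k+1) if k even, 0 if k odd]. Integrating term-by-term (or equivalently evaluating the antiderivative F(x) = -x^6/3 + 7*x^5/5 - 2*x^4 + x^3/3 + 3*x^2 - 2*x at the endpoints):
  F(1) − F(−1) = 2/5 − (14/15) = -8/15.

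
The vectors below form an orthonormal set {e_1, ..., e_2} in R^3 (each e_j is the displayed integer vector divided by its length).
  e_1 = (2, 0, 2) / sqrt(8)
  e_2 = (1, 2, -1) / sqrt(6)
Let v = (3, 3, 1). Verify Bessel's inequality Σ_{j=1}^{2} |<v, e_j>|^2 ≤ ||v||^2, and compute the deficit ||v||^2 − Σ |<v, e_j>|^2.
Σ |<v, e_j>|^2 = 56/3; ||v||^2 = 19; deficit = 1/3

Write each e_j = u_j / sqrt(<u_j, u_j>) where u_j is the displayed integer vector. Then <v, e_j> = <v, u_j> / sqrt(<u_j, u_j>), so |<v, e_j>|^2 = <v, u_j>^2 / <u_j, u_j>.
Coefficients: <v, e_1> = 8/sqrt(8), <v, e_2> = 8/sqrt(6).
Square and sum: Σ |<v, e_j>|^2 = 56/3.
Compute ||v||^2 = v·v = 19.
Deficit = 19 − 56/3 = 1/3 ≥ 0, confirming Bessel's inequality. (The deficit equals ||v − Σ <v,e_j> e_j||^2, the squared distance from v to span{e_j}.)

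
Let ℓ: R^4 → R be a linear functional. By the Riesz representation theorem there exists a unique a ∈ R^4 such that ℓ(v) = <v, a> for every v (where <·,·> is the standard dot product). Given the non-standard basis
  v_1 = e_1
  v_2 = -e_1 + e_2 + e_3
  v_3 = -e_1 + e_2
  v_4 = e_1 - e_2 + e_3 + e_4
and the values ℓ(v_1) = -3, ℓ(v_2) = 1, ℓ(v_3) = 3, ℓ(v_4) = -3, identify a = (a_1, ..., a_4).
a = (-3, 0, -2, 2)

Write a = (a_1, ..., a_4) in the standard basis. For each basis vector v_i, ℓ(v_i) = <v_i, a> is a linear equation in the a_j's. Collect the n equations into a matrix system V a = ℓ, where row i of V is v_i (expressed in the standard basis). Since V is invertible (lower-triangular with 1s on the diagonal, up to permutation), solve by back-substitution:
  V =
[[1, 0, 0, 0],
 [-1, 1, 1, 0],
 [-1, 1, 0, 0],
 [1, -1, 1, 1]]
  V a = (-3, 1, 3, -3)
Solving gives a = (-3, 0, -2, 2).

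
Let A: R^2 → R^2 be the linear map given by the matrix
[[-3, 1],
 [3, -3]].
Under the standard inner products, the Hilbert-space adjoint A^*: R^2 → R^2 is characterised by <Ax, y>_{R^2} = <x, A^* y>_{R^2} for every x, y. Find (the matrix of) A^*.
A^* = A^T =
[[-3, 3],
 [1, -3]]

For real matrices with standard dot products, the defining identity <Ax, y> = <x, A^* y> gives (Ax)^T y = x^T (A^*) y, i.e. x^T A^T y = x^T (A^*) y. Since this holds for all x, y, we must have A^* = A^T. Therefore
A^* =
[[-3, 3],
 [1, -3]].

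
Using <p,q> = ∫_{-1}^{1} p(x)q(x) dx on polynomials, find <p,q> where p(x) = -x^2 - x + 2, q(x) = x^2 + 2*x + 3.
<p,q> = 48/5

Expand the product: p(x)·q(x) = -x^4 - 3*x^3 - 3*x^2 + x + 6.
∫_{-1}^{1} of each monomial x^k gives [2/(k+1) if k even, 0 if k odd]. Integrating term-by-term (or equivalently evaluating the antiderivative F(x) = -x^5/5 - 3*x^4/4 - x^3 + x^2/2 + 6*x at the endpoints):
  F(1) − F(−1) = 91/20 − (-101/20) = 48/5.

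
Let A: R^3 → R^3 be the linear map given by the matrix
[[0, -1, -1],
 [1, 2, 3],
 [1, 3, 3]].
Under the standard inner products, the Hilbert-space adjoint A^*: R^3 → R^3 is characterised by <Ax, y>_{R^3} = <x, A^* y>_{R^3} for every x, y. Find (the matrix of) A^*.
A^* = A^T =
[[0, 1, 1],
 [-1, 2, 3],
 [-1, 3, 3]]

For real matrices with standard dot products, the defining identity <Ax, y> = <x, A^* y> gives (Ax)^T y = x^T (A^*) y, i.e. x^T A^T y = x^T (A^*) y. Since this holds for all x, y, we must have A^* = A^T. Therefore
A^* =
[[0, 1, 1],
 [-1, 2, 3],
 [-1, 3, 3]].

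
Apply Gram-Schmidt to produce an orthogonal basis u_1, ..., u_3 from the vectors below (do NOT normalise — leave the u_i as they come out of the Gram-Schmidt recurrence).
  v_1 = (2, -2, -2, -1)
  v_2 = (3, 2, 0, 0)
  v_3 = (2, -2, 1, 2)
Orthogonal basis:
  u_1 = (2, -2, -2, -1)
  u_2 = (35/13, 30/13, 4/13, 2/13)
  u_3 = (12/11, -18/11, 87/55, 126/55)

Apply the Gram-Schmidt recurrence
  u_1 = v_1
  u_i = v_i − Σ_{j<i} ((v_i · u_j) / (u_j · u_j)) · u_j.

Step by step this gives:
  u_1 = (2, -2, -2, -1)
  u_2 = (35/13, 30/13, 4/13, 2/13)
  u_3 = (12/11, -18/11, 87/55, 126/55)

Orthogonality check:
  u_2 · u_1 = 0 (should be 0)
  u_3 · u_1 = 0 (should be 0)
  u_3 · u_2 = 0 (should be 0)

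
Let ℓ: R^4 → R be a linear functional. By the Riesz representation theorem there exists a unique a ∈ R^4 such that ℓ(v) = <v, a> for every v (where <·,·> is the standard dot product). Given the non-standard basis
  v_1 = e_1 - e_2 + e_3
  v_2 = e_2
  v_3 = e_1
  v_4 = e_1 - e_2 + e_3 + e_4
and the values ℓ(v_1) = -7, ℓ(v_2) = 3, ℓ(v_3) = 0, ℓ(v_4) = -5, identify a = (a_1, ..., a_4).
a = (0, 3, -4, 2)

Write a = (a_1, ..., a_4) in the standard basis. For each basis vector v_i, ℓ(v_i) = <v_i, a> is a linear equation in the a_j's. Collect the n equations into a matrix system V a = ℓ, where row i of V is v_i (expressed in the standard basis). Since V is invertible (lower-triangular with 1s on the diagonal, up to permutation), solve by back-substitution:
  V =
[[1, -1, 1, 0],
 [0, 1, 0, 0],
 [1, 0, 0, 0],
 [1, -1, 1, 1]]
  V a = (-7, 3, 0, -5)
Solving gives a = (0, 3, -4, 2).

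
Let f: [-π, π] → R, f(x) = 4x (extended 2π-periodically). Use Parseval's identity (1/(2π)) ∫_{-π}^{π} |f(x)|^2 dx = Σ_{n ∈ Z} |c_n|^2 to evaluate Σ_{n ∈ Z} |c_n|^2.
Σ |c_n|^2 = 16π^2/3

Expand and integrate term by term over [-π, π]:
  ∫ (4x)^2 dx = 16·(2π^3/3); ∫ 2·4·(0)·x dx = 0 (odd integrand); ∫ 0^2 dx = 0·2π.
So (1/(2π)) ∫_{-π}^{π} (4x)^2 dx = 16π^2/3 + 0 = 16π^2/3.
Parseval ⇒ Σ |c_n|^2 = 16π^2/3.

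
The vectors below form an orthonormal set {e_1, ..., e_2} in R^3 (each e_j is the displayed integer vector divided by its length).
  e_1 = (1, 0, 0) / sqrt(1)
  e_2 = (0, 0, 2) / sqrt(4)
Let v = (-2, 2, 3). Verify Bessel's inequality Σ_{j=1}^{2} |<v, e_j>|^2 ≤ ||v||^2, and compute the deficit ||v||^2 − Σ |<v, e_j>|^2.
Σ |<v, e_j>|^2 = 13; ||v||^2 = 17; deficit = 4

Write each e_j = u_j / sqrt(<u_j, u_j>) where u_j is the displayed integer vector. Then <v, e_j> = <v, u_j> / sqrt(<u_j, u_j>), so |<v, e_j>|^2 = <v, u_j>^2 / <u_j, u_j>.
Coefficients: <v, e_1> = -2/sqrt(1), <v, e_2> = 6/sqrt(4).
Square and sum: Σ |<v, e_j>|^2 = 13.
Compute ||v||^2 = v·v = 17.
Deficit = 17 − 13 = 4 ≥ 0, confirming Bessel's inequality. (The deficit equals ||v − Σ <v,e_j> e_j||^2, the squared distance from v to span{e_j}.)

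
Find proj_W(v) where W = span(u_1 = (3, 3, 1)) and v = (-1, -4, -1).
proj_W(v) = (-48/19, -48/19, -16/19)

Set up U = [u_1 | ... | u_1] ∈ R^(3×1). The projector onto W = col(U) is P = U (U^T U)^(-1) U^T.
Compute U^T U =
  [19],
and U^T v = (-16).
Solve U^T U · c = U^T v for the coefficients: c = (-16/19). The projection is proj_W(v) = U c.
Check: (v - proj_W(v)) · u_1 = 0  (should be 0).
Result: proj_W(v) = (-48/19, -48/19, -16/19).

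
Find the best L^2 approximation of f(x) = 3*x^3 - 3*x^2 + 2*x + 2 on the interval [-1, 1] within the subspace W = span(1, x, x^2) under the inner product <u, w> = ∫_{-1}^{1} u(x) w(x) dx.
g(x) = -3*x^2 + 19*x/5 + 2

The best approximation g ∈ W is the orthogonal projection of f onto W. Writing g = a_0 + a_1 x + a_2 x^2, the coefficients solve the normal equations G · a = b where
  G_{ij} = <φ_i, φ_j> and b_i = <f, φ_i>, with φ_0 = 1, φ_1 = x, φ_2 = x^2.
G =
  [2, 0, 2/3]
  [0, 2/3, 0]
  [2/3, 0, 2/5],
b = (2, 38/15, 2/15).
Solving gives a_0 = 2, a_1 = 19/5, a_2 = -3, so
  g(x) = -3*x^2 + 19*x/5 + 2.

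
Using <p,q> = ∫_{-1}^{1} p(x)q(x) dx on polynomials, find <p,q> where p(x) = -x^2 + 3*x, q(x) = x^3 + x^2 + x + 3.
<p,q> = 4/5

Expand the product: p(x)·q(x) = -x^5 + 2*x^4 + 2*x^3 + 9*x.
∫_{-1}^{1} of each monomial x^k gives [2/(k+1) if k even, 0 if k odd]. Integrating term-by-term (or equivalently evaluating the antiderivative F(x) = -x^6/6 + 2*x^5/5 + x^4/2 + 9*x^2/2 at the endpoints):
  F(1) − F(−1) = 157/30 − (133/30) = 4/5.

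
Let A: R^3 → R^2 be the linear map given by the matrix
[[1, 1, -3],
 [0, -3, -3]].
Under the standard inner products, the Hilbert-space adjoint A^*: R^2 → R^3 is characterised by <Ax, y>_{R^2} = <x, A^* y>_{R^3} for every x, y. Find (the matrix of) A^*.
A^* = A^T =
[[1, 0],
 [1, -3],
 [-3, -3]]

For real matrices with standard dot products, the defining identity <Ax, y> = <x, A^* y> gives (Ax)^T y = x^T (A^*) y, i.e. x^T A^T y = x^T (A^*) y. Since this holds for all x, y, we must have A^* = A^T. Therefore
A^* =
[[1, 0],
 [1, -3],
 [-3, -3]].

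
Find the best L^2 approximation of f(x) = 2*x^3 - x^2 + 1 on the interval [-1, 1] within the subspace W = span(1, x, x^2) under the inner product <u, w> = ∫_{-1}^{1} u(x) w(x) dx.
g(x) = -x^2 + 6*x/5 + 1

The best approximation g ∈ W is the orthogonal projection of f onto W. Writing g = a_0 + a_1 x + a_2 x^2, the coefficients solve the normal equations G · a = b where
  G_{ij} = <φ_i, φ_j> and b_i = <f, φ_i>, with φ_0 = 1, φ_1 = x, φ_2 = x^2.
G =
  [2, 0, 2/3]
  [0, 2/3, 0]
  [2/3, 0, 2/5],
b = (4/3, 4/5, 4/15).
Solving gives a_0 = 1, a_1 = 6/5, a_2 = -1, so
  g(x) = -x^2 + 6*x/5 + 1.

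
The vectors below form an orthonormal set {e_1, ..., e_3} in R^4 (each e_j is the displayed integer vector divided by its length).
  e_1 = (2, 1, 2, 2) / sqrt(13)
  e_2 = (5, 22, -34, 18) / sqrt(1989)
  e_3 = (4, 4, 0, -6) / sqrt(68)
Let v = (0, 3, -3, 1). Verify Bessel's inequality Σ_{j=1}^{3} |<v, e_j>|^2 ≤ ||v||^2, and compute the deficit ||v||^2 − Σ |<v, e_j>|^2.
Σ |<v, e_j>|^2 = 18; ||v||^2 = 19; deficit = 1

Write each e_j = u_j / sqrt(<u_j, u_j>) where u_j is the displayed integer vector. Then <v, e_j> = <v, u_j> / sqrt(<u_j, u_j>), so |<v, e_j>|^2 = <v, u_j>^2 / <u_j, u_j>.
Coefficients: <v, e_1> = -1/sqrt(13), <v, e_2> = 186/sqrt(1989), <v, e_3> = 6/sqrt(68).
Square and sum: Σ |<v, e_j>|^2 = 18.
Compute ||v||^2 = v·v = 19.
Deficit = 19 − 18 = 1 ≥ 0, confirming Bessel's inequality. (The deficit equals ||v − Σ <v,e_j> e_j||^2, the squared distance from v to span{e_j}.)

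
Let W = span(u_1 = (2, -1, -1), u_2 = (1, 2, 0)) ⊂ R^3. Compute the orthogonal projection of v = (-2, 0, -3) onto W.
proj_W(v) = (-11/15, -19/30, 1/6)

Set up U = [u_1 | ... | u_2] ∈ R^(3×2). The projector onto W = col(U) is P = U (U^T U)^(-1) U^T.
Compute U^T U =
  [6, 0]
  [0, 5],
and U^T v = (-1, -2).
Solve U^T U · c = U^T v for the coefficients: c = (-1/6, -2/5). The projection is proj_W(v) = U c.
Check: (v - proj_W(v)) · u_1 = 0  (should be 0).
Check: (v - proj_W(v)) · u_2 = 0  (should be 0).
Result: proj_W(v) = (-11/15, -19/30, 1/6).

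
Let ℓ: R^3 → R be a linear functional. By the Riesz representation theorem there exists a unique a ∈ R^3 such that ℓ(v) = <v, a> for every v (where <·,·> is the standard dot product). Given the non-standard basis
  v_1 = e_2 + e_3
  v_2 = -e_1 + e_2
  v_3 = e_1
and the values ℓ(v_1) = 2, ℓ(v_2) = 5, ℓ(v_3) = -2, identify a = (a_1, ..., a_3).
a = (-2, 3, -1)

Write a = (a_1, ..., a_3) in the standard basis. For each basis vector v_i, ℓ(v_i) = <v_i, a> is a linear equation in the a_j's. Collect the n equations into a matrix system V a = ℓ, where row i of V is v_i (expressed in the standard basis). Since V is invertible (lower-triangular with 1s on the diagonal, up to permutation), solve by back-substitution:
  V =
[[0, 1, 1],
 [-1, 1, 0],
 [1, 0, 0]]
  V a = (2, 5, -2)
Solving gives a = (-2, 3, -1).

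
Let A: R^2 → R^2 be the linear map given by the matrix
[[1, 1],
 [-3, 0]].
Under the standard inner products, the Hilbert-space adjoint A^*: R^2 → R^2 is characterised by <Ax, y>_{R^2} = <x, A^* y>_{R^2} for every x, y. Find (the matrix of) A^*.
A^* = A^T =
[[1, -3],
 [1, 0]]

For real matrices with standard dot products, the defining identity <Ax, y> = <x, A^* y> gives (Ax)^T y = x^T (A^*) y, i.e. x^T A^T y = x^T (A^*) y. Since this holds for all x, y, we must have A^* = A^T. Therefore
A^* =
[[1, -3],
 [1, 0]].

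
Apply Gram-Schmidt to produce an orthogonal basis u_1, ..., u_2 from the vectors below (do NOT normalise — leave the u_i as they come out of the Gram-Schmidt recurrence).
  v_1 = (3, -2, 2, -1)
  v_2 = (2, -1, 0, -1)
Orthogonal basis:
  u_1 = (3, -2, 2, -1)
  u_2 = (1/2, 0, -1, -1/2)

Apply the Gram-Schmidt recurrence
  u_1 = v_1
  u_i = v_i − Σ_{j<i} ((v_i · u_j) / (u_j · u_j)) · u_j.

Step by step this gives:
  u_1 = (3, -2, 2, -1)
  u_2 = (1/2, 0, -1, -1/2)

Orthogonality check:
  u_2 · u_1 = 0 (should be 0)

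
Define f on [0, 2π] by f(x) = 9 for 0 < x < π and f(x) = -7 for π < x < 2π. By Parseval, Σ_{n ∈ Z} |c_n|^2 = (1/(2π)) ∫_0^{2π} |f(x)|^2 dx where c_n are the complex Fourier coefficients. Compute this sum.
Σ |c_n|^2 = 65

Parseval equates the L^2 energy of f (normalised by 1/(2π)) with the ℓ^2 sum of its Fourier coefficients: (1/(2π)) ∫_0^{2π} |f|^2 = Σ |c_n|^2.
Compute the left side: (1/(2π)) [∫_0^π 9^2 dx + ∫_π^{2π} (-7)^2 dx] = (1/(2π)) · (81π + 49π) = (81 + 49)/2 = 65.
So Σ_{n ∈ Z} |c_n|^2 = 65.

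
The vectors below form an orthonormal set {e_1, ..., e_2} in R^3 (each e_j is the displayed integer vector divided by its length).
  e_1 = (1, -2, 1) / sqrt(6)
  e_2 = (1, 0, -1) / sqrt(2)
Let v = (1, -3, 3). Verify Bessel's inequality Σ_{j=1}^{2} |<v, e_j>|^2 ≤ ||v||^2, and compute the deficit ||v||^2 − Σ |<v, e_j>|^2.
Σ |<v, e_j>|^2 = 56/3; ||v||^2 = 19; deficit = 1/3

Write each e_j = u_j / sqrt(<u_j, u_j>) where u_j is the displayed integer vector. Then <v, e_j> = <v, u_j> / sqrt(<u_j, u_j>), so |<v, e_j>|^2 = <v, u_j>^2 / <u_j, u_j>.
Coefficients: <v, e_1> = 10/sqrt(6), <v, e_2> = -2/sqrt(2).
Square and sum: Σ |<v, e_j>|^2 = 56/3.
Compute ||v||^2 = v·v = 19.
Deficit = 19 − 56/3 = 1/3 ≥ 0, confirming Bessel's inequality. (The deficit equals ||v − Σ <v,e_j> e_j||^2, the squared distance from v to span{e_j}.)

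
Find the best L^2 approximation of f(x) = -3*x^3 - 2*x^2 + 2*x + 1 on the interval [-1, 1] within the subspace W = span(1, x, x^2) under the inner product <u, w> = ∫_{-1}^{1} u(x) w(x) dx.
g(x) = -2*x^2 + x/5 + 1

The best approximation g ∈ W is the orthogonal projection of f onto W. Writing g = a_0 + a_1 x + a_2 x^2, the coefficients solve the normal equations G · a = b where
  G_{ij} = <φ_i, φ_j> and b_i = <f, φ_i>, with φ_0 = 1, φ_1 = x, φ_2 = x^2.
G =
  [2, 0, 2/3]
  [0, 2/3, 0]
  [2/3, 0, 2/5],
b = (2/3, 2/15, -2/15).
Solving gives a_0 = 1, a_1 = 1/5, a_2 = -2, so
  g(x) = -2*x^2 + x/5 + 1.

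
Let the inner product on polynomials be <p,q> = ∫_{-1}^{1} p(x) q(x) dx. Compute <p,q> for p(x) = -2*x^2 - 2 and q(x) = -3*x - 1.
<p,q> = 16/3

Expand the product: p(x)·q(x) = 6*x^3 + 2*x^2 + 6*x + 2.
∫_{-1}^{1} of each monomial x^k gives [2/(k+1) if k even, 0 if k odd]. Integrating term-by-term (or equivalently evaluating the antiderivative F(x) = 3*x^4/2 + 2*x^3/3 + 3*x^2 + 2*x at the endpoints):
  F(1) − F(−1) = 43/6 − (11/6) = 16/3.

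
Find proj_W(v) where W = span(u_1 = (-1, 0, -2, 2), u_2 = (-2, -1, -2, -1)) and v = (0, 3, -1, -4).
proj_W(v) = (-15/37, -51/74, 21/37, -195/74)

Set up U = [u_1 | ... | u_2] ∈ R^(4×2). The projector onto W = col(U) is P = U (U^T U)^(-1) U^T.
Compute U^T U =
  [9, 4]
  [4, 10],
and U^T v = (-6, 3).
Solve U^T U · c = U^T v for the coefficients: c = (-36/37, 51/74). The projection is proj_W(v) = U c.
Check: (v - proj_W(v)) · u_1 = 0  (should be 0).
Check: (v - proj_W(v)) · u_2 = 0  (should be 0).
Result: proj_W(v) = (-15/37, -51/74, 21/37, -195/74).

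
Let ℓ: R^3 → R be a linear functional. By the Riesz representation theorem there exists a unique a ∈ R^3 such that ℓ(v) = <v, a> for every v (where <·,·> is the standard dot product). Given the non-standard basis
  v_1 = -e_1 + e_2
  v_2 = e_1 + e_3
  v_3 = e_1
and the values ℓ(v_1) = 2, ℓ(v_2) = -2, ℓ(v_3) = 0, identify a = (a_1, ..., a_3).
a = (0, 2, -2)

Write a = (a_1, ..., a_3) in the standard basis. For each basis vector v_i, ℓ(v_i) = <v_i, a> is a linear equation in the a_j's. Collect the n equations into a matrix system V a = ℓ, where row i of V is v_i (expressed in the standard basis). Since V is invertible (lower-triangular with 1s on the diagonal, up to permutation), solve by back-substitution:
  V =
[[-1, 1, 0],
 [1, 0, 1],
 [1, 0, 0]]
  V a = (2, -2, 0)
Solving gives a = (0, 2, -2).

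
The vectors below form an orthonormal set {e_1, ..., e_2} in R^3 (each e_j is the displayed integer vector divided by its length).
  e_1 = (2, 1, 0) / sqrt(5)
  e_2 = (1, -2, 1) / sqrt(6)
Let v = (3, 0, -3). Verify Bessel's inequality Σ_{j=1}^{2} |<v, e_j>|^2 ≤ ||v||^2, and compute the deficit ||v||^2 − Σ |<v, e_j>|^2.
Σ |<v, e_j>|^2 = 36/5; ||v||^2 = 18; deficit = 54/5

Write each e_j = u_j / sqrt(<u_j, u_j>) where u_j is the displayed integer vector. Then <v, e_j> = <v, u_j> / sqrt(<u_j, u_j>), so |<v, e_j>|^2 = <v, u_j>^2 / <u_j, u_j>.
Coefficients: <v, e_1> = 6/sqrt(5), <v, e_2> = 0/sqrt(6).
Square and sum: Σ |<v, e_j>|^2 = 36/5.
Compute ||v||^2 = v·v = 18.
Deficit = 18 − 36/5 = 54/5 ≥ 0, confirming Bessel's inequality. (The deficit equals ||v − Σ <v,e_j> e_j||^2, the squared distance from v to span{e_j}.)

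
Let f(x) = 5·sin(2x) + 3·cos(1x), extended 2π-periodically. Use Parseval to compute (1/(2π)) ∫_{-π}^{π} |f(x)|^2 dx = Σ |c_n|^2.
Σ |c_n|^2 = 17

Expand |f|^2 and use orthogonality of {sin(nx), cos(mx)} on [-π, π]:
  ∫_{-π}^{π} sin(nx)^2 dx = π, ∫ cos(mx)^2 dx = π, and cross terms integrate to 0.
So ∫_{-π}^{π} f(x)^2 dx = 5^2 · π + 3^2 · π = (25 + 9)π.
Divide by 2π: (25 + 9)/2 = 17.
By Parseval, this equals Σ |c_n|^2.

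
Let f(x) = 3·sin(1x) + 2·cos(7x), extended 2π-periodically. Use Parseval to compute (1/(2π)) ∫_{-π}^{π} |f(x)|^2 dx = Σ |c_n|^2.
Σ |c_n|^2 = 13/2

Expand |f|^2 and use orthogonality of {sin(nx), cos(mx)} on [-π, π]:
  ∫_{-π}^{π} sin(nx)^2 dx = π, ∫ cos(mx)^2 dx = π, and cross terms integrate to 0.
So ∫_{-π}^{π} f(x)^2 dx = 3^2 · π + 2^2 · π = (9 + 4)π.
Divide by 2π: (9 + 4)/2 = 13/2.
By Parseval, this equals Σ |c_n|^2.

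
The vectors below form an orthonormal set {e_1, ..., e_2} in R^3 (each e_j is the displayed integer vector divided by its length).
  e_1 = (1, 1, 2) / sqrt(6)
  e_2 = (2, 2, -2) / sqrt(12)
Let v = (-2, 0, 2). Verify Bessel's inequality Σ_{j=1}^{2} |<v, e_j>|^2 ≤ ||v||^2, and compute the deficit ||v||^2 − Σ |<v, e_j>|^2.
Σ |<v, e_j>|^2 = 6; ||v||^2 = 8; deficit = 2

Write each e_j = u_j / sqrt(<u_j, u_j>) where u_j is the displayed integer vector. Then <v, e_j> = <v, u_j> / sqrt(<u_j, u_j>), so |<v, e_j>|^2 = <v, u_j>^2 / <u_j, u_j>.
Coefficients: <v, e_1> = 2/sqrt(6), <v, e_2> = -8/sqrt(12).
Square and sum: Σ |<v, e_j>|^2 = 6.
Compute ||v||^2 = v·v = 8.
Deficit = 8 − 6 = 2 ≥ 0, confirming Bessel's inequality. (The deficit equals ||v − Σ <v,e_j> e_j||^2, the squared distance from v to span{e_j}.)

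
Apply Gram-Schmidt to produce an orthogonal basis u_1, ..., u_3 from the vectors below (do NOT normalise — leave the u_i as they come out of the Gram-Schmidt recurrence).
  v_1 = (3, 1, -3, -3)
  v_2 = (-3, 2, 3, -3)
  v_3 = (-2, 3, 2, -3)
Orthogonal basis:
  u_1 = (3, 1, -3, -3)
  u_2 = (-9/4, 9/4, 9/4, -15/4)
  u_3 = (1/13, 12/13, -1/13, 6/13)

Apply the Gram-Schmidt recurrence
  u_1 = v_1
  u_i = v_i − Σ_{j<i} ((v_i · u_j) / (u_j · u_j)) · u_j.

Step by step this gives:
  u_1 = (3, 1, -3, -3)
  u_2 = (-9/4, 9/4, 9/4, -15/4)
  u_3 = (1/13, 12/13, -1/13, 6/13)

Orthogonality check:
  u_2 · u_1 = 0 (should be 0)
  u_3 · u_1 = 0 (should be 0)
  u_3 · u_2 = 0 (should be 0)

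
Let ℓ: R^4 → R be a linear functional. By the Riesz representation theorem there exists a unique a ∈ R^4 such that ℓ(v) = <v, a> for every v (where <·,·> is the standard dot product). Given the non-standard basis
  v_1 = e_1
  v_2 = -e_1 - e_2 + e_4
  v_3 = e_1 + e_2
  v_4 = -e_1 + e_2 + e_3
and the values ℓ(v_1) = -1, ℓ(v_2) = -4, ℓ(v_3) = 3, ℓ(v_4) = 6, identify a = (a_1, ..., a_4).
a = (-1, 4, 1, -1)

Write a = (a_1, ..., a_4) in the standard basis. For each basis vector v_i, ℓ(v_i) = <v_i, a> is a linear equation in the a_j's. Collect the n equations into a matrix system V a = ℓ, where row i of V is v_i (expressed in the standard basis). Since V is invertible (lower-triangular with 1s on the diagonal, up to permutation), solve by back-substitution:
  V =
[[1, 0, 0, 0],
 [-1, -1, 0, 1],
 [1, 1, 0, 0],
 [-1, 1, 1, 0]]
  V a = (-1, -4, 3, 6)
Solving gives a = (-1, 4, 1, -1).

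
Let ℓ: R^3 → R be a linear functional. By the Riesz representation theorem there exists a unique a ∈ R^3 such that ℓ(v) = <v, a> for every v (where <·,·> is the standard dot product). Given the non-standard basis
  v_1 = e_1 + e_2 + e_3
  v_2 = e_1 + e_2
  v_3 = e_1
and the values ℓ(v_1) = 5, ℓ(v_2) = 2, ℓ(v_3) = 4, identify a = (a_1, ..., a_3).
a = (4, -2, 3)

Write a = (a_1, ..., a_3) in the standard basis. For each basis vector v_i, ℓ(v_i) = <v_i, a> is a linear equation in the a_j's. Collect the n equations into a matrix system V a = ℓ, where row i of V is v_i (expressed in the standard basis). Since V is invertible (lower-triangular with 1s on the diagonal, up to permutation), solve by back-substitution:
  V =
[[1, 1, 1],
 [1, 1, 0],
 [1, 0, 0]]
  V a = (5, 2, 4)
Solving gives a = (4, -2, 3).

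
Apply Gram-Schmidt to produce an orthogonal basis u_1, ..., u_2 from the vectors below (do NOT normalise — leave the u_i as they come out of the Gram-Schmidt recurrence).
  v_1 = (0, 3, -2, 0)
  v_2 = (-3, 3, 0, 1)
Orthogonal basis:
  u_1 = (0, 3, -2, 0)
  u_2 = (-3, 12/13, 18/13, 1)

Apply the Gram-Schmidt recurrence
  u_1 = v_1
  u_i = v_i − Σ_{j<i} ((v_i · u_j) / (u_j · u_j)) · u_j.

Step by step this gives:
  u_1 = (0, 3, -2, 0)
  u_2 = (-3, 12/13, 18/13, 1)

Orthogonality check:
  u_2 · u_1 = 0 (should be 0)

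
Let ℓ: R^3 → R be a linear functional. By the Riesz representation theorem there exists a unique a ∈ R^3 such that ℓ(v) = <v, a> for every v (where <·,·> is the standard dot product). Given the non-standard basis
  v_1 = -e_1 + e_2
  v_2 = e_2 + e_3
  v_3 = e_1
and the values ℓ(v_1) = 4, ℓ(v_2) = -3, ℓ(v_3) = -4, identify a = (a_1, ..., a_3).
a = (-4, 0, -3)

Write a = (a_1, ..., a_3) in the standard basis. For each basis vector v_i, ℓ(v_i) = <v_i, a> is a linear equation in the a_j's. Collect the n equations into a matrix system V a = ℓ, where row i of V is v_i (expressed in the standard basis). Since V is invertible (lower-triangular with 1s on the diagonal, up to permutation), solve by back-substitution:
  V =
[[-1, 1, 0],
 [0, 1, 1],
 [1, 0, 0]]
  V a = (4, -3, -4)
Solving gives a = (-4, 0, -3).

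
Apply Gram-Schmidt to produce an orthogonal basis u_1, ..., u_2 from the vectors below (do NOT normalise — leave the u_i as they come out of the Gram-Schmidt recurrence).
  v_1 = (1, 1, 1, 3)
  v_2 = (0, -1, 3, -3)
Orthogonal basis:
  u_1 = (1, 1, 1, 3)
  u_2 = (7/12, -5/12, 43/12, -5/4)

Apply the Gram-Schmidt recurrence
  u_1 = v_1
  u_i = v_i − Σ_{j<i} ((v_i · u_j) / (u_j · u_j)) · u_j.

Step by step this gives:
  u_1 = (1, 1, 1, 3)
  u_2 = (7/12, -5/12, 43/12, -5/4)

Orthogonality check:
  u_2 · u_1 = 0 (should be 0)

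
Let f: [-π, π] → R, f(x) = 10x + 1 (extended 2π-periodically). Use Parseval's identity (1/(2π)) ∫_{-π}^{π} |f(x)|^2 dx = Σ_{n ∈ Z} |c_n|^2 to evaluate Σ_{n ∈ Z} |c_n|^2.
Σ |c_n|^2 = 100π^2/3 + 1

Expand and integrate term by term over [-π, π]:
  ∫ (10x)^2 dx = 100·(2π^3/3); ∫ 2·10·(1)·x dx = 0 (odd integrand); ∫ 1^2 dx = 1·2π.
So (1/(2π)) ∫_{-π}^{π} (10x + 1)^2 dx = 100π^2/3 + 1 = 100π^2/3 + 1.
Parseval ⇒ Σ |c_n|^2 = 100π^2/3 + 1.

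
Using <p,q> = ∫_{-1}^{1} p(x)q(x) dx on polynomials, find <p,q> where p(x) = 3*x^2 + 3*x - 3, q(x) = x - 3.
<p,q> = 14

Expand the product: p(x)·q(x) = 3*x^3 - 6*x^2 - 12*x + 9.
∫_{-1}^{1} of each monomial x^k gives [2/(k+1) if k even, 0 if k odd]. Integrating term-by-term (or equivalently evaluating the antiderivative F(x) = 3*x^4/4 - 2*x^3 - 6*x^2 + 9*x at the endpoints):
  F(1) − F(−1) = 7/4 − (-49/4) = 14.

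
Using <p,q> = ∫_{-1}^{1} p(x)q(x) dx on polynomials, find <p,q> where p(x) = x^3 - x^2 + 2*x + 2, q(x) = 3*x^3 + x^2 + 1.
<p,q> = 158/21

Expand the product: p(x)·q(x) = 3*x^6 - 2*x^5 + 5*x^4 + 9*x^3 + x^2 + 2*x + 2.
∫_{-1}^{1} of each monomial x^k gives [2/(k+1) if k even, 0 if k odd]. Integrating term-by-term (or equivalently evaluating the antiderivative F(x) = 3*x^7/7 - x^6/3 + x^5 + 9*x^4/4 + x^3/3 + x^2 + 2*x at the endpoints):
  F(1) − F(−1) = 187/28 − (-71/84) = 158/21.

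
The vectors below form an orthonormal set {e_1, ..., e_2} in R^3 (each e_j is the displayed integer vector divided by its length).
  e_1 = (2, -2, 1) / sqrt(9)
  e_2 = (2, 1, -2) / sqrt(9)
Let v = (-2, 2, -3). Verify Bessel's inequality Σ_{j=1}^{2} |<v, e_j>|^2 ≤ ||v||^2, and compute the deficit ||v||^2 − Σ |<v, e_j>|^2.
Σ |<v, e_j>|^2 = 137/9; ||v||^2 = 17; deficit = 16/9

Write each e_j = u_j / sqrt(<u_j, u_j>) where u_j is the displayed integer vector. Then <v, e_j> = <v, u_j> / sqrt(<u_j, u_j>), so |<v, e_j>|^2 = <v, u_j>^2 / <u_j, u_j>.
Coefficients: <v, e_1> = -11/sqrt(9), <v, e_2> = 4/sqrt(9).
Square and sum: Σ |<v, e_j>|^2 = 137/9.
Compute ||v||^2 = v·v = 17.
Deficit = 17 − 137/9 = 16/9 ≥ 0, confirming Bessel's inequality. (The deficit equals ||v − Σ <v,e_j> e_j||^2, the squared distance from v to span{e_j}.)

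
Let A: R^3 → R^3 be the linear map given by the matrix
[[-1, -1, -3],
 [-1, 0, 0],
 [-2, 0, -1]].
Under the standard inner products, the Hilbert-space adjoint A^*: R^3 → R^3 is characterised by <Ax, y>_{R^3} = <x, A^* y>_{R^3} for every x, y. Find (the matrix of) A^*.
A^* = A^T =
[[-1, -1, -2],
 [-1, 0, 0],
 [-3, 0, -1]]

For real matrices with standard dot products, the defining identity <Ax, y> = <x, A^* y> gives (Ax)^T y = x^T (A^*) y, i.e. x^T A^T y = x^T (A^*) y. Since this holds for all x, y, we must have A^* = A^T. Therefore
A^* =
[[-1, -1, -2],
 [-1, 0, 0],
 [-3, 0, -1]].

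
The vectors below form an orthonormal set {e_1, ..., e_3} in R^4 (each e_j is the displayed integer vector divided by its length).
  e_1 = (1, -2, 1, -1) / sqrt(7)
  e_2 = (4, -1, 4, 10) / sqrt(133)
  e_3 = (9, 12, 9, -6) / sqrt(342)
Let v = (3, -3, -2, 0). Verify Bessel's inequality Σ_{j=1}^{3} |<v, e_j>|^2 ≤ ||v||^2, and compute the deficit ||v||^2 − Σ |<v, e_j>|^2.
Σ |<v, e_j>|^2 = 19/2; ||v||^2 = 22; deficit = 25/2

Write each e_j = u_j / sqrt(<u_j, u_j>) where u_j is the displayed integer vector. Then <v, e_j> = <v, u_j> / sqrt(<u_j, u_j>), so |<v, e_j>|^2 = <v, u_j>^2 / <u_j, u_j>.
Coefficients: <v, e_1> = 7/sqrt(7), <v, e_2> = 7/sqrt(133), <v, e_3> = -27/sqrt(342).
Square and sum: Σ |<v, e_j>|^2 = 19/2.
Compute ||v||^2 = v·v = 22.
Deficit = 22 − 19/2 = 25/2 ≥ 0, confirming Bessel's inequality. (The deficit equals ||v − Σ <v,e_j> e_j||^2, the squared distance from v to span{e_j}.)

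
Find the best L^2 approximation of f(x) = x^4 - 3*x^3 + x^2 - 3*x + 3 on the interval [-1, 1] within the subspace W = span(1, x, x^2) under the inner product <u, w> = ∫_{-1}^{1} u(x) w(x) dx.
g(x) = 13*x^2/7 - 24*x/5 + 102/35

The best approximation g ∈ W is the orthogonal projection of f onto W. Writing g = a_0 + a_1 x + a_2 x^2, the coefficients solve the normal equations G · a = b where
  G_{ij} = <φ_i, φ_j> and b_i = <f, φ_i>, with φ_0 = 1, φ_1 = x, φ_2 = x^2.
G =
  [2, 0, 2/3]
  [0, 2/3, 0]
  [2/3, 0, 2/5],
b = (106/15, -16/5, 94/35).
Solving gives a_0 = 102/35, a_1 = -24/5, a_2 = 13/7, so
  g(x) = 13*x^2/7 - 24*x/5 + 102/35.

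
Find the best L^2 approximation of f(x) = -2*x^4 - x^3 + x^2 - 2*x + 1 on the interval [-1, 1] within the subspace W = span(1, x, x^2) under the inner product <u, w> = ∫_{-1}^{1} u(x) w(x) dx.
g(x) = -5*x^2/7 - 13*x/5 + 41/35

The best approximation g ∈ W is the orthogonal projection of f onto W. Writing g = a_0 + a_1 x + a_2 x^2, the coefficients solve the normal equations G · a = b where
  G_{ij} = <φ_i, φ_j> and b_i = <f, φ_i>, with φ_0 = 1, φ_1 = x, φ_2 = x^2.
G =
  [2, 0, 2/3]
  [0, 2/3, 0]
  [2/3, 0, 2/5],
b = (28/15, -26/15, 52/105).
Solving gives a_0 = 41/35, a_1 = -13/5, a_2 = -5/7, so
  g(x) = -5*x^2/7 - 13*x/5 + 41/35.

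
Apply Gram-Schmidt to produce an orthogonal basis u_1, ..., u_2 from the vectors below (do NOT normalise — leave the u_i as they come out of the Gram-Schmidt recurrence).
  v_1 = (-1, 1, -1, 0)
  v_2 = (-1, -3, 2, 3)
Orthogonal basis:
  u_1 = (-1, 1, -1, 0)
  u_2 = (-7/3, -5/3, 2/3, 3)

Apply the Gram-Schmidt recurrence
  u_1 = v_1
  u_i = v_i − Σ_{j<i} ((v_i · u_j) / (u_j · u_j)) · u_j.

Step by step this gives:
  u_1 = (-1, 1, -1, 0)
  u_2 = (-7/3, -5/3, 2/3, 3)

Orthogonality check:
  u_2 · u_1 = 0 (should be 0)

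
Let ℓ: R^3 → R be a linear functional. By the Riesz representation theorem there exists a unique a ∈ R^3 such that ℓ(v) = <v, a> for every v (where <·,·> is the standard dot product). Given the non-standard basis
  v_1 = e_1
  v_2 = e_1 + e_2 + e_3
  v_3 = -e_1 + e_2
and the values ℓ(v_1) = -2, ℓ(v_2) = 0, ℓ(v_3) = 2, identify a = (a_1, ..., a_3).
a = (-2, 0, 2)

Write a = (a_1, ..., a_3) in the standard basis. For each basis vector v_i, ℓ(v_i) = <v_i, a> is a linear equation in the a_j's. Collect the n equations into a matrix system V a = ℓ, where row i of V is v_i (expressed in the standard basis). Since V is invertible (lower-triangular with 1s on the diagonal, up to permutation), solve by back-substitution:
  V =
[[1, 0, 0],
 [1, 1, 1],
 [-1, 1, 0]]
  V a = (-2, 0, 2)
Solving gives a = (-2, 0, 2).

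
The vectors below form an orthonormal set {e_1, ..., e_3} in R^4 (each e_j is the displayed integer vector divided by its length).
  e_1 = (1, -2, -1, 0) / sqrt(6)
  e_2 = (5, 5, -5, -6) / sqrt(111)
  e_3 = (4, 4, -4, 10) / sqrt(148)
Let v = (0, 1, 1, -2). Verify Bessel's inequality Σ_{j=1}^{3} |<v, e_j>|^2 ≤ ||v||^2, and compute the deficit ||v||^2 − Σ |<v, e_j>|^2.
Σ |<v, e_j>|^2 = 11/2; ||v||^2 = 6; deficit = 1/2

Write each e_j = u_j / sqrt(<u_j, u_j>) where u_j is the displayed integer vector. Then <v, e_j> = <v, u_j> / sqrt(<u_j, u_j>), so |<v, e_j>|^2 = <v, u_j>^2 / <u_j, u_j>.
Coefficients: <v, e_1> = -3/sqrt(6), <v, e_2> = 12/sqrt(111), <v, e_3> = -20/sqrt(148).
Square and sum: Σ |<v, e_j>|^2 = 11/2.
Compute ||v||^2 = v·v = 6.
Deficit = 6 − 11/2 = 1/2 ≥ 0, confirming Bessel's inequality. (The deficit equals ||v − Σ <v,e_j> e_j||^2, the squared distance from v to span{e_j}.)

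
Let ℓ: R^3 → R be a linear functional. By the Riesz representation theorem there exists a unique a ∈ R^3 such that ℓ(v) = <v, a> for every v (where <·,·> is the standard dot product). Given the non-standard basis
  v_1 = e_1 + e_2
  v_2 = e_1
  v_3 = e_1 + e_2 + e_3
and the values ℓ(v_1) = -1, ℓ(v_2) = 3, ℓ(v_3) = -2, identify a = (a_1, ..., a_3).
a = (3, -4, -1)

Write a = (a_1, ..., a_3) in the standard basis. For each basis vector v_i, ℓ(v_i) = <v_i, a> is a linear equation in the a_j's. Collect the n equations into a matrix system V a = ℓ, where row i of V is v_i (expressed in the standard basis). Since V is invertible (lower-triangular with 1s on the diagonal, up to permutation), solve by back-substitution:
  V =
[[1, 1, 0],
 [1, 0, 0],
 [1, 1, 1]]
  V a = (-1, 3, -2)
Solving gives a = (3, -4, -1).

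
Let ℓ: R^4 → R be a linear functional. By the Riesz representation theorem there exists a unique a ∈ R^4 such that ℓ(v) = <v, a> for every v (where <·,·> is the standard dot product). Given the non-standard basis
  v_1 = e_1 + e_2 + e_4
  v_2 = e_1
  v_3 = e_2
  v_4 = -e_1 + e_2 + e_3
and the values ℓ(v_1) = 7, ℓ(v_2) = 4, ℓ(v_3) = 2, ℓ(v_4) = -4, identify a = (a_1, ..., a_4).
a = (4, 2, -2, 1)

Write a = (a_1, ..., a_4) in the standard basis. For each basis vector v_i, ℓ(v_i) = <v_i, a> is a linear equation in the a_j's. Collect the n equations into a matrix system V a = ℓ, where row i of V is v_i (expressed in the standard basis). Since V is invertible (lower-triangular with 1s on the diagonal, up to permutation), solve by back-substitution:
  V =
[[1, 1, 0, 1],
 [1, 0, 0, 0],
 [0, 1, 0, 0],
 [-1, 1, 1, 0]]
  V a = (7, 4, 2, -4)
Solving gives a = (4, 2, -2, 1).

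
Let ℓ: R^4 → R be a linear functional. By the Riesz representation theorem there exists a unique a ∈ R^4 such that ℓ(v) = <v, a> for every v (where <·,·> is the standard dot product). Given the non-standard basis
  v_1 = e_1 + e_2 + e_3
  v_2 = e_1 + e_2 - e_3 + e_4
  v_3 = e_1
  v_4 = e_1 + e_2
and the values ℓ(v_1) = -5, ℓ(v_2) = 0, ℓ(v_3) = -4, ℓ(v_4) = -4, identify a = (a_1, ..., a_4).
a = (-4, 0, -1, 3)

Write a = (a_1, ..., a_4) in the standard basis. For each basis vector v_i, ℓ(v_i) = <v_i, a> is a linear equation in the a_j's. Collect the n equations into a matrix system V a = ℓ, where row i of V is v_i (expressed in the standard basis). Since V is invertible (lower-triangular with 1s on the diagonal, up to permutation), solve by back-substitution:
  V =
[[1, 1, 1, 0],
 [1, 1, -1, 1],
 [1, 0, 0, 0],
 [1, 1, 0, 0]]
  V a = (-5, 0, -4, -4)
Solving gives a = (-4, 0, -1, 3).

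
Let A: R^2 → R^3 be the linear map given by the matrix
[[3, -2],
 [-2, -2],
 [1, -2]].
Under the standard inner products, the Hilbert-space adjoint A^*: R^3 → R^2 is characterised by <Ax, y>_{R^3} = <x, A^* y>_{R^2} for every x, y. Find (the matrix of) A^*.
A^* = A^T =
[[3, -2, 1],
 [-2, -2, -2]]

For real matrices with standard dot products, the defining identity <Ax, y> = <x, A^* y> gives (Ax)^T y = x^T (A^*) y, i.e. x^T A^T y = x^T (A^*) y. Since this holds for all x, y, we must have A^* = A^T. Therefore
A^* =
[[3, -2, 1],
 [-2, -2, -2]].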